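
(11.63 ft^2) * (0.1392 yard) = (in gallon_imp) 30.25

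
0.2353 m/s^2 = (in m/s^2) 0.2353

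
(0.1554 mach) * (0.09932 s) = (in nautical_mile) 0.002838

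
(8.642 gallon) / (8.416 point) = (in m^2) 11.02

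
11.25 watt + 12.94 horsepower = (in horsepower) 12.96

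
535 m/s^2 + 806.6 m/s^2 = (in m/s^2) 1342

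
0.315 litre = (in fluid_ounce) 10.65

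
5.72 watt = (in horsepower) 0.007671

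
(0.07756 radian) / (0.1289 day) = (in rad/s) 6.964e-06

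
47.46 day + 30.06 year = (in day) 1.102e+04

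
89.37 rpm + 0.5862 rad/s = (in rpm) 94.97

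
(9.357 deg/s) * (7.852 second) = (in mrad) 1282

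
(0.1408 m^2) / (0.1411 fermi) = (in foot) 3.274e+15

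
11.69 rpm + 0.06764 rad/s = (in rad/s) 1.292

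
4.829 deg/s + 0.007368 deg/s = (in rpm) 0.8061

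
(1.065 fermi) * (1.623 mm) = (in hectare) 1.728e-22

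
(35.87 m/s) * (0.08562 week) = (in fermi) 1.857e+21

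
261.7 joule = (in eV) 1.633e+21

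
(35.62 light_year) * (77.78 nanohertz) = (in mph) 5.863e+10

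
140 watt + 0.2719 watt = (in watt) 140.3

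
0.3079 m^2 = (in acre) 7.608e-05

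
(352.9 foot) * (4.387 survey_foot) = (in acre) 0.03554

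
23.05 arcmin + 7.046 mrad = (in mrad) 13.75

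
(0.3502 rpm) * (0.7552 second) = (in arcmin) 95.21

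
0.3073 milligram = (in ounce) 1.084e-05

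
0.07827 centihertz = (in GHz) 7.827e-13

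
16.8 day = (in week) 2.4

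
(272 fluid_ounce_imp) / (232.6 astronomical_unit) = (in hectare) 2.221e-20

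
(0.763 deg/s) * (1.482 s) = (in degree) 1.131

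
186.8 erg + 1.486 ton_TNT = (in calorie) 1.486e+09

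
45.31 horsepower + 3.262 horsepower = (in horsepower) 48.57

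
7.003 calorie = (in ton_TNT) 7.003e-09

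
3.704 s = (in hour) 0.001029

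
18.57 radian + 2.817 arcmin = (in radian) 18.57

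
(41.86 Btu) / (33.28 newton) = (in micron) 1.327e+09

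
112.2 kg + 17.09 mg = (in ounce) 3958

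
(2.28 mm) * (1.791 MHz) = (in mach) 11.99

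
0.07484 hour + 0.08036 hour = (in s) 558.7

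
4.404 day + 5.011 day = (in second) 8.135e+05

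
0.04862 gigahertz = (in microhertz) 4.862e+13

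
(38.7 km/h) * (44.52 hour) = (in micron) 1.723e+12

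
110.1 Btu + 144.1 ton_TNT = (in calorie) 1.441e+11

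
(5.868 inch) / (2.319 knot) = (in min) 0.002082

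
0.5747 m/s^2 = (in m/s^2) 0.5747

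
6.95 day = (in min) 1.001e+04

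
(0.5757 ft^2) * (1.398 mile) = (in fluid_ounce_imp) 4.235e+06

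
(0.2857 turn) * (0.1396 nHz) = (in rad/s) 2.506e-10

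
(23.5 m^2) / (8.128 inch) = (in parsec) 3.689e-15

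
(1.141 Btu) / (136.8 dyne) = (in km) 880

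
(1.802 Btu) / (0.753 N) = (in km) 2.525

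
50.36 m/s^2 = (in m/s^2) 50.36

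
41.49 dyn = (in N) 0.0004149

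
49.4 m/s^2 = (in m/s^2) 49.4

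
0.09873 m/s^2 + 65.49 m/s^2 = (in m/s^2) 65.59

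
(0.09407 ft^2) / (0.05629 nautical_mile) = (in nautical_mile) 4.527e-08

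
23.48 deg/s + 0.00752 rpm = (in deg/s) 23.53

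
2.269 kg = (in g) 2269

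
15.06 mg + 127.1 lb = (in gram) 5.765e+04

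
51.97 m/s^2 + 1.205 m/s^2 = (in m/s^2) 53.17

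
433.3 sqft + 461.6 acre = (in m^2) 1.868e+06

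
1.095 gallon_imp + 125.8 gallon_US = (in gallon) 127.1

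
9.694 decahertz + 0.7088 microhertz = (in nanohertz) 9.694e+10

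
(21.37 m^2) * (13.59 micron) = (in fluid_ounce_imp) 10.22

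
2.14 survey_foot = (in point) 1849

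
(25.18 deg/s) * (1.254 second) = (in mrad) 551.1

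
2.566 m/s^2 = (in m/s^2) 2.566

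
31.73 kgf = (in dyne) 3.112e+07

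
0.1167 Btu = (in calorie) 29.43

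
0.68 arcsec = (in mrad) 0.003297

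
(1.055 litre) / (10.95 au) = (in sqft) 6.932e-15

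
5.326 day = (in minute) 7669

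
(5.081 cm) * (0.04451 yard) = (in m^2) 0.002068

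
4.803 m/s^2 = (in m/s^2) 4.803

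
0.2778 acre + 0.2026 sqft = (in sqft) 1.21e+04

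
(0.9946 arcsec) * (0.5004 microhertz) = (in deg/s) 1.382e-10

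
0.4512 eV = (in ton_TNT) 1.728e-29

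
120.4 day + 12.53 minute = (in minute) 1.734e+05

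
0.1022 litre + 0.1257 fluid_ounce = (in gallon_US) 0.02798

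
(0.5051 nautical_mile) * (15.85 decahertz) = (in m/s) 1.483e+05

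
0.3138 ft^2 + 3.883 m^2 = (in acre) 0.0009667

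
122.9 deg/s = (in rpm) 20.48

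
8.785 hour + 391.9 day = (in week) 56.04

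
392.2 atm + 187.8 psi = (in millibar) 4.103e+05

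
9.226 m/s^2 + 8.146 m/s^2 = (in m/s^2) 17.37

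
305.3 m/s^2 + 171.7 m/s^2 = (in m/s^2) 477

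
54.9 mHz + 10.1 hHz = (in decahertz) 101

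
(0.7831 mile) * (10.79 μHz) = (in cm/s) 1.36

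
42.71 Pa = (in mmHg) 0.3204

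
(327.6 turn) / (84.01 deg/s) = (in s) 1404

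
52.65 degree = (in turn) 0.1462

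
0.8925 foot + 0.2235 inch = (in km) 0.0002777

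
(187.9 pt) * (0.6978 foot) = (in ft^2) 0.1518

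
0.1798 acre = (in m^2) 727.6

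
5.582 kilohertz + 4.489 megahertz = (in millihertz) 4.495e+09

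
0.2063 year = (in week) 10.76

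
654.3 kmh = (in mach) 0.5338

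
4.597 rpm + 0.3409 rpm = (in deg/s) 29.63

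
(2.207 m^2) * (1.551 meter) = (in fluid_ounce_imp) 1.205e+05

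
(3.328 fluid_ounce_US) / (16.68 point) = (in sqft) 0.18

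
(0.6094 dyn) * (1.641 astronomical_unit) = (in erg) 1.496e+13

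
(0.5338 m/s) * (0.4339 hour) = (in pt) 2.364e+06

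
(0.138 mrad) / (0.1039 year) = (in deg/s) 2.413e-09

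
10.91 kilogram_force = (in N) 107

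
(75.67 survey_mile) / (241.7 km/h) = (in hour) 0.5038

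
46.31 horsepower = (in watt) 3.453e+04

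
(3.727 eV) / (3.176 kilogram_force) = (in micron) 1.917e-14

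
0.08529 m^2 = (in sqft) 0.9181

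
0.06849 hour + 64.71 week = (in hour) 1.087e+04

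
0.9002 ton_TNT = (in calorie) 9.002e+08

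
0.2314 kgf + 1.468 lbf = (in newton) 8.799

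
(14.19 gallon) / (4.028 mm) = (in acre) 0.003295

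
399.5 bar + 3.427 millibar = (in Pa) 3.995e+07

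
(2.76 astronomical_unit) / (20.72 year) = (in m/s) 631.9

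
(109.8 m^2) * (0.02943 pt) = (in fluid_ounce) 38.55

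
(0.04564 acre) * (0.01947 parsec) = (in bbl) 6.979e+17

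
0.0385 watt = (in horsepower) 5.163e-05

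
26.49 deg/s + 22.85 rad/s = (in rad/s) 23.31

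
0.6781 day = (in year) 0.001858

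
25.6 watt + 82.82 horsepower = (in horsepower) 82.85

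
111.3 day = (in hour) 2671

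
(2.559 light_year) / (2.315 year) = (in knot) 6.446e+08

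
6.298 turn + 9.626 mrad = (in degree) 2268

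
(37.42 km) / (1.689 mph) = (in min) 826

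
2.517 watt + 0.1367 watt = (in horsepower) 0.003559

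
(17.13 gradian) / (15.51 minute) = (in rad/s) 0.0002891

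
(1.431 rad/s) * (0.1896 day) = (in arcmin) 8.059e+07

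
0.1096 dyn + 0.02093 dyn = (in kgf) 1.331e-07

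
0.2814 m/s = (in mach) 0.0008264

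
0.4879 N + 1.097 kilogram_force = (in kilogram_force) 1.147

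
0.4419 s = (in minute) 0.007365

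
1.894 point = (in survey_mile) 4.152e-07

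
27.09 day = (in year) 0.07422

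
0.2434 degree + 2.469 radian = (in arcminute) 8502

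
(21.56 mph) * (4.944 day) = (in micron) 4.117e+12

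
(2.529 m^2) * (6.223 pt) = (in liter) 5.552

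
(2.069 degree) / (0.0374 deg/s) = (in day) 0.0006403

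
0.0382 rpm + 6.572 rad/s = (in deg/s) 376.8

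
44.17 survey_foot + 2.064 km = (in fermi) 2.077e+18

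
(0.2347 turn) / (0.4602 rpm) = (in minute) 0.51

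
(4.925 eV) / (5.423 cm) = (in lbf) 3.271e-18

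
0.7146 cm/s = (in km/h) 0.02573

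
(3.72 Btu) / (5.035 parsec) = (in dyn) 2.526e-09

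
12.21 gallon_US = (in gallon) 12.21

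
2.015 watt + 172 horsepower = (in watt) 1.283e+05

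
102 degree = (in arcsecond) 3.672e+05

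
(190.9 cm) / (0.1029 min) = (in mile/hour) 0.6917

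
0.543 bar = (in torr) 407.3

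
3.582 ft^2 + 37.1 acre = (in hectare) 15.01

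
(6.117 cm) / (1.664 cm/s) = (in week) 6.078e-06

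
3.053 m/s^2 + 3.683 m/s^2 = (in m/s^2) 6.736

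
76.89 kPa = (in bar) 0.7689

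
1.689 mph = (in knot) 1.468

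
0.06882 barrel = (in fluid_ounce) 370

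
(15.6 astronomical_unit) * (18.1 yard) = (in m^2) 3.862e+13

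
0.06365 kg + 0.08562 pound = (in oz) 3.615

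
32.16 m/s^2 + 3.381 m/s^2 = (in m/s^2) 35.54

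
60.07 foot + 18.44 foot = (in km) 0.02393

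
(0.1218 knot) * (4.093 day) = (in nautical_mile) 11.96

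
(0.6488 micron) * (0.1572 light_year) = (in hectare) 9.649e+04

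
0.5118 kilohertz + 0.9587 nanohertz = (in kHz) 0.5118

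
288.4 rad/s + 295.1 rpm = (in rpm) 3049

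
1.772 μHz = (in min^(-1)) 0.0001063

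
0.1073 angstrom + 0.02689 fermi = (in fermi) 1.073e+04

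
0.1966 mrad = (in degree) 0.01126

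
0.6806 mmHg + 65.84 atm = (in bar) 66.71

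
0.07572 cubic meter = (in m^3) 0.07572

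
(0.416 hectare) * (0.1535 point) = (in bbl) 1.417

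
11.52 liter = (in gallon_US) 3.043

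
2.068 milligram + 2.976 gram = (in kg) 0.002978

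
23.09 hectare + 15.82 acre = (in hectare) 29.49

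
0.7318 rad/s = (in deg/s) 41.93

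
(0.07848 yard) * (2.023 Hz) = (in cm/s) 14.52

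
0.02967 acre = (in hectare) 0.01201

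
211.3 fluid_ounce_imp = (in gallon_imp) 1.321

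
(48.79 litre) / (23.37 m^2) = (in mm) 2.088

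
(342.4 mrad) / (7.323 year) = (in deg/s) 8.495e-08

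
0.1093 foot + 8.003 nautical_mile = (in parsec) 4.803e-13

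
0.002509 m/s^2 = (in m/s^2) 0.002509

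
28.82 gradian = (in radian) 0.4527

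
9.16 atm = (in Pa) 9.281e+05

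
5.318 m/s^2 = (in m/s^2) 5.318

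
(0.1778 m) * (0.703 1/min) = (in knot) 0.004049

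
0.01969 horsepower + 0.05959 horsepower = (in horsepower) 0.07928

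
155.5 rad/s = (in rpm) 1485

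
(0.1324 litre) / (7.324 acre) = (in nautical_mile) 2.412e-12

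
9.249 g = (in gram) 9.249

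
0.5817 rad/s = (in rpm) 5.555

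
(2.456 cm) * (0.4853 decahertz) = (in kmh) 0.4291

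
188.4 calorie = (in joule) 788.3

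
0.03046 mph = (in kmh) 0.04902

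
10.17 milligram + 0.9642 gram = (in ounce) 0.03437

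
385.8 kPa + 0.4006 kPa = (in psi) 56.01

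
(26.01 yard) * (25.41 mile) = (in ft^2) 1.047e+07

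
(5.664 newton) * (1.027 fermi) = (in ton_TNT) 1.39e-24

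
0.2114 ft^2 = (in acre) 4.853e-06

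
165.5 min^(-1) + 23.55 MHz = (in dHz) 2.355e+08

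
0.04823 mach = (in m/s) 16.42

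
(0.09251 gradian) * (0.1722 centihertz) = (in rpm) 2.39e-05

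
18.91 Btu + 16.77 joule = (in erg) 1.997e+11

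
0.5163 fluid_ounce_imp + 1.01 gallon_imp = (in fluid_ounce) 155.8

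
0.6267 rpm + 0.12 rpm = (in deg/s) 4.48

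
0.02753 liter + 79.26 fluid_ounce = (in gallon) 0.6265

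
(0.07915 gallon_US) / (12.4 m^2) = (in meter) 2.416e-05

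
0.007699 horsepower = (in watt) 5.741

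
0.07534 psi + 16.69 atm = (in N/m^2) 1.692e+06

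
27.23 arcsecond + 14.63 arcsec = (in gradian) 0.01292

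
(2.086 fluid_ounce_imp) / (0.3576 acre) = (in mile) 2.545e-11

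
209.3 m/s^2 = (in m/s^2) 209.3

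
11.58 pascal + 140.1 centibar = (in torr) 1051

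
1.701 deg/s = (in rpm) 0.2835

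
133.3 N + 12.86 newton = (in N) 146.2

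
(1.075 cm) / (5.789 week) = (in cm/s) 3.07e-07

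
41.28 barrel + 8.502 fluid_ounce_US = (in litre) 6563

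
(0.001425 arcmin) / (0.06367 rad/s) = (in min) 1.085e-07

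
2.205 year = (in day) 804.8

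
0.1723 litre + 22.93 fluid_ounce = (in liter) 0.8504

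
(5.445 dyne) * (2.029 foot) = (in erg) 336.7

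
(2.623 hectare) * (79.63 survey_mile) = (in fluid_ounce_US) 1.137e+14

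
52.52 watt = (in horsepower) 0.07043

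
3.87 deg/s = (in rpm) 0.645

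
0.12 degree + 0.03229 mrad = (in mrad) 2.127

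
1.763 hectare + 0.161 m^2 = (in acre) 4.357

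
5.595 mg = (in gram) 0.005595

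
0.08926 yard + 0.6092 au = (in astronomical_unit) 0.6092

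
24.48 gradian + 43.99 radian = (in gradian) 2825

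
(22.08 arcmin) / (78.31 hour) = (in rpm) 2.176e-07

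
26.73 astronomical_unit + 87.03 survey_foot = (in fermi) 3.999e+27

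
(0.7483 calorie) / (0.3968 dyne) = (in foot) 2.589e+06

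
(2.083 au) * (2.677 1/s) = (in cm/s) 8.342e+13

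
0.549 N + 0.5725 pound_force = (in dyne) 3.096e+05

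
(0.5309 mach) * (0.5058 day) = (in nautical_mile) 4266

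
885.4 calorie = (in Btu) 3.511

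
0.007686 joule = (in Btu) 7.285e-06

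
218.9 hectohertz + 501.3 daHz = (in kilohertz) 26.9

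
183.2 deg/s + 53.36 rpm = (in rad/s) 8.785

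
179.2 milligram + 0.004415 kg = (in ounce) 0.1621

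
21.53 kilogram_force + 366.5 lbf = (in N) 1841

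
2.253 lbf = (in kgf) 1.022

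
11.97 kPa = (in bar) 0.1197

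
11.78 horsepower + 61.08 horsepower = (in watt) 5.433e+04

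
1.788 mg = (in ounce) 6.307e-05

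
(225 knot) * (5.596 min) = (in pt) 1.102e+08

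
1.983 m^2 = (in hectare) 0.0001983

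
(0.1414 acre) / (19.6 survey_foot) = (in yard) 104.8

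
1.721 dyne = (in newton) 1.721e-05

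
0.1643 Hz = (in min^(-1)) 9.858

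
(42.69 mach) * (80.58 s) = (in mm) 1.171e+09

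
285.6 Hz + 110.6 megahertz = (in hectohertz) 1.106e+06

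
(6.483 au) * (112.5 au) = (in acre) 4.033e+21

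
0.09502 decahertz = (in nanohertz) 9.502e+08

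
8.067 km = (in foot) 2.647e+04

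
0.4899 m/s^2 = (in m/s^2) 0.4899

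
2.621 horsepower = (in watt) 1954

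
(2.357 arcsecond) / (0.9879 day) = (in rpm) 1.278e-09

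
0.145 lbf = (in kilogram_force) 0.06577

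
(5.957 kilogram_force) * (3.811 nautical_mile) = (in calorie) 9.855e+04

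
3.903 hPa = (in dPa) 3903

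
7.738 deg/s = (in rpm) 1.29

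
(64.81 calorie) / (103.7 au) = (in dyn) 1.748e-06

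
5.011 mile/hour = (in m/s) 2.24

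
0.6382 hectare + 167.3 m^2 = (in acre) 1.618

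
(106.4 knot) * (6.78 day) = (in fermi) 3.206e+22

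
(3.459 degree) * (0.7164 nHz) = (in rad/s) 4.325e-11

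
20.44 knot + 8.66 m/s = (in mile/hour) 42.89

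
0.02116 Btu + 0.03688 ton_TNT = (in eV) 9.631e+26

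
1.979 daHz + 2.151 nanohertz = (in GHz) 1.979e-08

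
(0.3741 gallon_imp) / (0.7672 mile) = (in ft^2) 1.483e-05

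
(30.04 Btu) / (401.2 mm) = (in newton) 7.9e+04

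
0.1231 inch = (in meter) 0.003127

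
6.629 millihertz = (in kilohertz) 6.629e-06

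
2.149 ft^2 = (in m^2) 0.1996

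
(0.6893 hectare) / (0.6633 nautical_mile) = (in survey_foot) 18.41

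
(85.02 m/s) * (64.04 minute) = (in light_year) 3.453e-11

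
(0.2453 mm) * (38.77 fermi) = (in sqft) 1.024e-16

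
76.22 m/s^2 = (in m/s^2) 76.22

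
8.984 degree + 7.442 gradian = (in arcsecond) 5.645e+04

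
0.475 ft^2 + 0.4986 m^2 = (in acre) 0.0001341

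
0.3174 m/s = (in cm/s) 31.74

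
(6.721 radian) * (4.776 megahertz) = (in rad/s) 3.21e+07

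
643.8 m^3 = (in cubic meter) 643.8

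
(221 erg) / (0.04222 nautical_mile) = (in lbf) 6.354e-08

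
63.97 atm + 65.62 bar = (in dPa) 1.304e+08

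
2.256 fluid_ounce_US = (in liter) 0.06672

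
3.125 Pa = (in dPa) 31.25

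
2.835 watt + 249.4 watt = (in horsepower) 0.3383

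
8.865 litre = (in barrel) 0.05576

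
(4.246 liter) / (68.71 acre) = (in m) 1.527e-08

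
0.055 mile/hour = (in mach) 7.221e-05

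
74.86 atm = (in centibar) 7585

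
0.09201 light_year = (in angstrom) 8.705e+24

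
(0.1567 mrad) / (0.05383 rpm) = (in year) 8.815e-10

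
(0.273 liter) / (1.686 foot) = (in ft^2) 0.005718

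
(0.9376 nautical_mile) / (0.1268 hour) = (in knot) 7.394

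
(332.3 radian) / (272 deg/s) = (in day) 0.0008102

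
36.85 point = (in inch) 0.5118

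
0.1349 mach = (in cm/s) 4593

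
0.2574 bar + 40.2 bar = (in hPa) 4.046e+04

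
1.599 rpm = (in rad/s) 0.1674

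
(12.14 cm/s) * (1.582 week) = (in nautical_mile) 62.72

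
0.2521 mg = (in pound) 5.558e-07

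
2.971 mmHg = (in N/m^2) 396.1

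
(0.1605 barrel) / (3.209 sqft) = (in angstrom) 8.559e+08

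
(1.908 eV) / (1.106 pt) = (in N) 7.835e-16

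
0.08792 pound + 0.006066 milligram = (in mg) 3.988e+04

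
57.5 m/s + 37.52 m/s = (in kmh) 342.1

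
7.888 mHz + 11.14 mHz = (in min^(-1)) 1.142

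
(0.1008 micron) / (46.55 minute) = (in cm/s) 3.609e-09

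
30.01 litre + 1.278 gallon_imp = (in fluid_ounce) 1211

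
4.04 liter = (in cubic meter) 0.00404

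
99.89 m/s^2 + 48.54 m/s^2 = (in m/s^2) 148.4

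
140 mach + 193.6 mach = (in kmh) 4.089e+05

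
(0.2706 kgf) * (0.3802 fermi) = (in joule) 1.009e-15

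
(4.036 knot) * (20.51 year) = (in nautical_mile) 7.251e+05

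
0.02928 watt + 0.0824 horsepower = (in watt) 61.47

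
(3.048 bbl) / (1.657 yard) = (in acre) 7.903e-05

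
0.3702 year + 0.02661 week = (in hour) 3247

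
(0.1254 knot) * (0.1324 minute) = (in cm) 51.25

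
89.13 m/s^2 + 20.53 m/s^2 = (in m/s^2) 109.7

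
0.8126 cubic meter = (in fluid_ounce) 2.748e+04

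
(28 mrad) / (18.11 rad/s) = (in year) 4.903e-11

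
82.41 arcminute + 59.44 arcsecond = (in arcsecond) 5004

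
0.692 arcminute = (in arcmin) 0.692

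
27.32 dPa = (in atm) 2.696e-05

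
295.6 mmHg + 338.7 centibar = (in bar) 3.781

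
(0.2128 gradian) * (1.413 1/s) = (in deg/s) 0.2706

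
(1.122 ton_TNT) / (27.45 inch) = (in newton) 6.733e+09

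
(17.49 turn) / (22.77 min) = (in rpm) 0.7681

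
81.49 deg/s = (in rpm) 13.58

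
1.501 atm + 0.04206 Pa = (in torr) 1141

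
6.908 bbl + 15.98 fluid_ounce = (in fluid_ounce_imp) 3.867e+04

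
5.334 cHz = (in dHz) 0.5334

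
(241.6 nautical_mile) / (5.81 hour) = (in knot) 41.58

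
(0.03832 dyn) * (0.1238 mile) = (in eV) 4.765e+14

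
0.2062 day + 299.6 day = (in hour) 7195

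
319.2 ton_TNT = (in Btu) 1.266e+09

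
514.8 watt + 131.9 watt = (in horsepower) 0.8672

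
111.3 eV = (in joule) 1.783e-17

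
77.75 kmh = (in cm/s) 2160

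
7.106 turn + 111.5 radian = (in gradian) 9941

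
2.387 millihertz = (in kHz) 2.387e-06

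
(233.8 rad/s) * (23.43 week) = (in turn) 5.273e+08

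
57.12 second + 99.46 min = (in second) 6025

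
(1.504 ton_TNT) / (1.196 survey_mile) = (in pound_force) 7.35e+05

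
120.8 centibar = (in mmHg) 906.1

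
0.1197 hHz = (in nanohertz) 1.197e+10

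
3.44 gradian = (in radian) 0.05404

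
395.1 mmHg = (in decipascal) 5.268e+05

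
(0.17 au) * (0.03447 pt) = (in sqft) 3.329e+06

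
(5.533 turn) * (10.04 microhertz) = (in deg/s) 0.02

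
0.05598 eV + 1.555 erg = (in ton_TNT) 3.717e-17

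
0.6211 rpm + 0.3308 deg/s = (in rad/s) 0.07081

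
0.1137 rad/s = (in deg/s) 6.515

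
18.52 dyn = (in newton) 0.0001852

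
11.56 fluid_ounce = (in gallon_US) 0.09031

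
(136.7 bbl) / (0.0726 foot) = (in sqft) 1.057e+04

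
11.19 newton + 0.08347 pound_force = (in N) 11.56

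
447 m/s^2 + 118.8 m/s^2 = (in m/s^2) 565.8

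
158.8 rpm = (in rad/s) 16.63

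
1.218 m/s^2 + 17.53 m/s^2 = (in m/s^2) 18.75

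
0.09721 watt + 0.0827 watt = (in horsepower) 0.0002413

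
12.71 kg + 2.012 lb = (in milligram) 1.362e+07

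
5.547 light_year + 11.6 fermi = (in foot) 1.722e+17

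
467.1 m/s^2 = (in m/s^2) 467.1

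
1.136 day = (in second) 9.815e+04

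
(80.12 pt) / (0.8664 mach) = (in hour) 2.661e-08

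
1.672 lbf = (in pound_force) 1.672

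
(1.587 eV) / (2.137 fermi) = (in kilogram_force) 1.213e-05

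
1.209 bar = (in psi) 17.54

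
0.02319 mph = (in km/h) 0.03732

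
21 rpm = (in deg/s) 126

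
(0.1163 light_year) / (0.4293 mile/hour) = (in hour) 1.593e+12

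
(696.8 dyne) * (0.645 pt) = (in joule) 1.586e-06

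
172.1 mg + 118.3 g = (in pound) 0.2612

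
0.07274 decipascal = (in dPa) 0.07274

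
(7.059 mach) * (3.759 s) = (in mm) 9.035e+06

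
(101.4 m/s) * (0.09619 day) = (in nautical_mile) 455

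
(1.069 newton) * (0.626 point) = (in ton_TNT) 5.642e-14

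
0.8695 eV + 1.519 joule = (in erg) 1.519e+07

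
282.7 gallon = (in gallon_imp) 235.4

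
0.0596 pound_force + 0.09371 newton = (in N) 0.3588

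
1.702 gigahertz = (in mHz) 1.702e+12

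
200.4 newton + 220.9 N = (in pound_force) 94.71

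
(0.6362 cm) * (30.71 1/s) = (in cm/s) 19.54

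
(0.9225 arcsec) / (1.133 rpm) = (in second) 3.769e-05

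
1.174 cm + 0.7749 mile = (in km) 1.247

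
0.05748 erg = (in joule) 5.748e-09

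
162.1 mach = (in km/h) 1.987e+05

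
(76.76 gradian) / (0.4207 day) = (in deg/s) 0.001901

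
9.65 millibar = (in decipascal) 9650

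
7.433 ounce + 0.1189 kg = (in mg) 3.296e+05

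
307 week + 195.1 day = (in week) 334.9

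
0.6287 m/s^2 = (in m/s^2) 0.6287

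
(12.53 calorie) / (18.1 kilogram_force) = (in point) 837.2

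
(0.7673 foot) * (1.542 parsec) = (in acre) 2.75e+12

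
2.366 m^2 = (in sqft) 25.47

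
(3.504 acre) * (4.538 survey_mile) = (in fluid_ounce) 3.502e+12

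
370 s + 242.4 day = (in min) 3.491e+05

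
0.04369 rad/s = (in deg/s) 2.503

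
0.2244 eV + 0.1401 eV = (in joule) 5.84e-20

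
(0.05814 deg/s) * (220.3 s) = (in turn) 0.03558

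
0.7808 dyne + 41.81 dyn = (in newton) 0.0004259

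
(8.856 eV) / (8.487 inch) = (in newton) 6.582e-18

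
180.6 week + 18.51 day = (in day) 1283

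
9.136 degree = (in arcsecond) 3.289e+04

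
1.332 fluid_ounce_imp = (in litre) 0.03785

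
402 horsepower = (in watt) 2.998e+05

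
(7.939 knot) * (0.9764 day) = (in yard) 3.768e+05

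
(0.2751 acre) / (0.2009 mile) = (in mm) 3443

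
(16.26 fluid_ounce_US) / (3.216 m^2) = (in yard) 0.0001635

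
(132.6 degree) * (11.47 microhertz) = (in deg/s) 0.001521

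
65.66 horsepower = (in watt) 4.896e+04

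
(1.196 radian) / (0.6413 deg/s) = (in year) 3.388e-06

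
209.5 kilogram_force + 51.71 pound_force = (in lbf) 513.6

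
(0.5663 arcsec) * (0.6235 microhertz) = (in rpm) 1.635e-11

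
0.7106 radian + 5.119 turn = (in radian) 32.87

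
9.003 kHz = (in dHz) 9.003e+04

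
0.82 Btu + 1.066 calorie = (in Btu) 0.8242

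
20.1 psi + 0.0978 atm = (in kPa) 148.5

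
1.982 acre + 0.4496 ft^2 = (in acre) 1.982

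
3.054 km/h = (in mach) 0.002491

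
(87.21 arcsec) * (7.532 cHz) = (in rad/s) 3.185e-05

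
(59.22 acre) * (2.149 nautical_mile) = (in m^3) 9.538e+08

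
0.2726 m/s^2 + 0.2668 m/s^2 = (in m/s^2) 0.5394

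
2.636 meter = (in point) 7472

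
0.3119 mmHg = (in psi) 0.006031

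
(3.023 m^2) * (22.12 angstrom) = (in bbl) 4.206e-08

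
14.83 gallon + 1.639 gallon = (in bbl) 0.3921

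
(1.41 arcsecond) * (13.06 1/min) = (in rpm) 1.421e-05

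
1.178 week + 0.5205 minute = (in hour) 197.9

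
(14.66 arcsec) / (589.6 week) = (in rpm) 1.903e-12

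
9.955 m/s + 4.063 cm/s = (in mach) 0.02936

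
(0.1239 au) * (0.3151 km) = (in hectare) 5.84e+08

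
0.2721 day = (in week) 0.03887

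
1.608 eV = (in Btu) 2.442e-22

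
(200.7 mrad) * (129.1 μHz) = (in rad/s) 2.591e-05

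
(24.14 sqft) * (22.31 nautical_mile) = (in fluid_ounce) 3.133e+09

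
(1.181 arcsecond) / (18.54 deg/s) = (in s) 1.769e-05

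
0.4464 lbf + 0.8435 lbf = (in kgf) 0.5851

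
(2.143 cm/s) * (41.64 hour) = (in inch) 1.265e+05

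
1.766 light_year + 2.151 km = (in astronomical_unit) 1.117e+05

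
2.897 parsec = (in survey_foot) 2.933e+17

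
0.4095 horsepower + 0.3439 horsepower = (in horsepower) 0.7534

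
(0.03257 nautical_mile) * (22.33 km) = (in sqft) 1.45e+07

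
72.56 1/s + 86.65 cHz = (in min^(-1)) 4406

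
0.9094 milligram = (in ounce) 3.208e-05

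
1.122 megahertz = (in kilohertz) 1122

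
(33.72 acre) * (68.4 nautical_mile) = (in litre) 1.729e+13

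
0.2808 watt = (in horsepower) 0.0003766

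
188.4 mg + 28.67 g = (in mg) 2.886e+04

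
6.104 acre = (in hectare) 2.47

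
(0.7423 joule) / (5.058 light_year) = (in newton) 1.551e-17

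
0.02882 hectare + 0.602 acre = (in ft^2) 2.933e+04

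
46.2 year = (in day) 1.686e+04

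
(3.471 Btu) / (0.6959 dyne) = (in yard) 5.755e+08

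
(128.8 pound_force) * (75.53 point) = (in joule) 15.27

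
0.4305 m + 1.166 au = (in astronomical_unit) 1.166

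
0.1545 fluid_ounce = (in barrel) 2.874e-05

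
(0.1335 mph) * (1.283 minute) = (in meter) 4.594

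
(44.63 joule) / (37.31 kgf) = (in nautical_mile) 6.586e-05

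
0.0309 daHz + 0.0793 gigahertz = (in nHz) 7.93e+16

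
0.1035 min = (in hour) 0.001725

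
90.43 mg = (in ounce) 0.00319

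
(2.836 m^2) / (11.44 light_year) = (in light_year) 2.77e-33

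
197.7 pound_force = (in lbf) 197.7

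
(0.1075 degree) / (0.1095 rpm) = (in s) 0.1636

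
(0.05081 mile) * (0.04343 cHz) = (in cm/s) 3.551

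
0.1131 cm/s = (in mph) 0.00253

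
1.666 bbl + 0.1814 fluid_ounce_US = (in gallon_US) 69.97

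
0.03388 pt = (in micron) 11.95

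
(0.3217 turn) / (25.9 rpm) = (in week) 1.232e-06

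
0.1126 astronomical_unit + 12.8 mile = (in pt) 4.775e+13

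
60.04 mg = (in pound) 0.0001324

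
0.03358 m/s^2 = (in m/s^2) 0.03358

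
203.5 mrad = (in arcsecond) 4.197e+04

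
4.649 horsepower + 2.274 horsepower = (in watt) 5162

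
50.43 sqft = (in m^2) 4.685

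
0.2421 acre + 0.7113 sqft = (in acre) 0.2421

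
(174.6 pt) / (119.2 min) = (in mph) 1.927e-05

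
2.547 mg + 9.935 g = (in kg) 0.009938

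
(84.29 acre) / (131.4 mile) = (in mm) 1613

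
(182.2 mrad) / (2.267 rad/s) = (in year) 2.549e-09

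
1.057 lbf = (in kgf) 0.4794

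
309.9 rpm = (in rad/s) 32.45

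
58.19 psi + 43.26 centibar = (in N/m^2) 4.445e+05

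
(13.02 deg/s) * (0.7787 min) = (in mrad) 1.062e+04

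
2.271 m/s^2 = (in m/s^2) 2.271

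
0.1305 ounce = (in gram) 3.7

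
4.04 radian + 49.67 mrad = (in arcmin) 1.406e+04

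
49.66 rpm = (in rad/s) 5.2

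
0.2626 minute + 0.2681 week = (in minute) 2703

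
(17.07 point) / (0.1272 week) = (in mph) 1.751e-07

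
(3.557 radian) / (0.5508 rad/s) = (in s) 6.458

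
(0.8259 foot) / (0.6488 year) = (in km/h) 4.429e-08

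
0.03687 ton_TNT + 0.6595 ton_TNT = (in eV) 1.819e+28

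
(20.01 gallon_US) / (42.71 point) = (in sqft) 54.11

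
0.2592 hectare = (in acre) 0.6405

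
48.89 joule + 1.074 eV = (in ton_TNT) 1.168e-08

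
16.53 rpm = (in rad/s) 1.731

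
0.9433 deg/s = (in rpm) 0.1572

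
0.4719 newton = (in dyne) 4.719e+04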